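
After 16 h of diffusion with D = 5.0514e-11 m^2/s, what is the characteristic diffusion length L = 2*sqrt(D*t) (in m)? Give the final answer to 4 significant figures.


t = 16 hr = 57600 s
Diffusion length = 2*sqrt(D*t)
= 2*sqrt(5.0514e-11 * 57600)
= 3.412e-03 m


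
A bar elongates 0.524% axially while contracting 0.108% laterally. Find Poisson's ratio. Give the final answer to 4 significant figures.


nu = -epsilon_lat / epsilon_axial
Lateral strain is contraction (negative), so using magnitudes:
nu = 0.108 / 0.524
nu = 0.2061


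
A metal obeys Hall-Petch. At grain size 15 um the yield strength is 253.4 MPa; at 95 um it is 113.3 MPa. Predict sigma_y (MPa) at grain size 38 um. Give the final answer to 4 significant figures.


sigma_y = sigma0 + k / sqrt(d)
1/sqrt(d1) = 1/sqrt(1.5e-05) = 258.199;  1/sqrt(d2) = 102.598
k = (sigma1 - sigma2) / (1/sqrt(d1) - 1/sqrt(d2)) = (253.4 - 113.3) / (258.199 - 102.598) = 0.90038 MPa*m^0.5
sigma0 = sigma1 - k/sqrt(d1) = 253.4 - 0.90038*258.199 = 20.923 MPa
sigma_y(d3) = 20.923 + 0.90038 / sqrt(3.8e-05) = 167 MPa


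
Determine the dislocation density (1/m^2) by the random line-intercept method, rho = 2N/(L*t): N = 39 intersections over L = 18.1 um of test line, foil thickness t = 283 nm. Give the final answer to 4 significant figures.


rho = 2N / (L * t)
L = 18.1 um = 1.81e-05 m, t = 283 nm = 2.83e-07 m
rho = 2 * 39 / (1.81e-05 * 2.83e-07)
rho = 1.523e+13 1/m^2


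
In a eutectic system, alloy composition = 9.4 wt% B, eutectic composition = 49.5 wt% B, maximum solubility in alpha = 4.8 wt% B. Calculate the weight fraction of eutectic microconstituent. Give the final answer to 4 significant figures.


f_primary = (C_e - C0) / (C_e - C_alpha_max)
f_primary = (49.5 - 9.4) / (49.5 - 4.8)
f_primary = 0.897092
f_eutectic = 1 - 0.897092 = 0.1029


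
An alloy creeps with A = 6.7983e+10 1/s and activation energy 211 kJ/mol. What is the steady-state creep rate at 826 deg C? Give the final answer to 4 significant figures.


rate = A * exp(-Q / (R*T))
T = 826 + 273.15 = 1099.15 K
rate = 6.7983e+10 * exp(-211e3 / (8.314 * 1099.15))
rate = 6.379 1/s


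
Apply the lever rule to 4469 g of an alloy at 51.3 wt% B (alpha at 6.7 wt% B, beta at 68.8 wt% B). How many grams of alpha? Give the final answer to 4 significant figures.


f_alpha = (C_beta - C0) / (C_beta - C_alpha)
f_alpha = (68.8 - 51.3) / (68.8 - 6.7) = 0.281804
m_alpha = f_alpha * m_total = 0.281804 * 4469 = 1259 g


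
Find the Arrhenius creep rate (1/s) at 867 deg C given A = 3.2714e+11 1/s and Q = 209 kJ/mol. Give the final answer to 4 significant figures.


rate = A * exp(-Q / (R*T))
T = 867 + 273.15 = 1140.15 K
rate = 3.2714e+11 * exp(-209e3 / (8.314 * 1140.15))
rate = 86.96 1/s


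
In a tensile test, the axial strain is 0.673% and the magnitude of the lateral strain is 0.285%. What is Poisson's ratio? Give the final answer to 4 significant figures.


nu = -epsilon_lat / epsilon_axial
Lateral strain is contraction (negative), so using magnitudes:
nu = 0.285 / 0.673
nu = 0.4235


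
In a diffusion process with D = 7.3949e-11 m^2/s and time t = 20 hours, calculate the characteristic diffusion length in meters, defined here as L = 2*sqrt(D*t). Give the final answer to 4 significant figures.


t = 20 hr = 72000 s
Diffusion length = 2*sqrt(D*t)
= 2*sqrt(7.3949e-11 * 72000)
= 4.615e-03 m


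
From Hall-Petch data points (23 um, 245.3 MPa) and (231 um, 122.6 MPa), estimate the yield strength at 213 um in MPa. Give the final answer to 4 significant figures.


sigma_y = sigma0 + k / sqrt(d)
1/sqrt(d1) = 1/sqrt(2.3e-05) = 208.514;  1/sqrt(d2) = 65.7952
k = (sigma1 - sigma2) / (1/sqrt(d1) - 1/sqrt(d2)) = (245.3 - 122.6) / (208.514 - 65.7952) = 0.85973 MPa*m^0.5
sigma0 = sigma1 - k/sqrt(d1) = 245.3 - 0.85973*208.514 = 66.0339 MPa
sigma_y(d3) = 66.0339 + 0.85973 / sqrt(2.13e-04) = 124.9 MPa


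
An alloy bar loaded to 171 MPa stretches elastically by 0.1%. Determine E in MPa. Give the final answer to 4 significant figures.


E = sigma / epsilon
epsilon = 0.1% = 1e-03
E = 171 / 1e-03
E = 171000 MPa


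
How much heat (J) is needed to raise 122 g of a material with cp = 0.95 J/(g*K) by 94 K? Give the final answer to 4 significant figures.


Q = m * cp * dT
Q = 122 * 0.95 * 94
Q = 10890 J


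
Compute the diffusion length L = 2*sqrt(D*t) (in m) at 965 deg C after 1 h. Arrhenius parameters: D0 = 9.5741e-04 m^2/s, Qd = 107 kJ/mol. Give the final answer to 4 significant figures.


Step 1: D = D0 * exp(-Qd/(R*T))
T = 1238.15 K
D = 9.5741e-04 * exp(-107e3 / (8.314 * 1238.15)) = 2.92992e-08 m^2/s
Step 2: L = 2*sqrt(D*t)
t = 1 h = 3600 s
L = 2*sqrt(2.92992e-08 * 3600) = 0.02054 m


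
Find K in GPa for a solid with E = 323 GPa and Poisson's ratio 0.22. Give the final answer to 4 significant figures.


K = E / (3*(1-2*nu))
K = 323 / (3*(1-2*0.22))
K = 192.3 GPa


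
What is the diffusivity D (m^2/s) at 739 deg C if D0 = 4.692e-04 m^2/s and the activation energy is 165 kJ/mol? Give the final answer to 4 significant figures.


D = D0 * exp(-Qd / (R*T))
T = 1012.15 K
D = 4.692e-04 * exp(-165e3 / (8.314 * 1012.15))
D = 1.432e-12 m^2/s


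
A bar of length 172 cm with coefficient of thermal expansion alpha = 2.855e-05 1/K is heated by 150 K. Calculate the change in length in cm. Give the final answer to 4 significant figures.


dL = L0 * alpha * dT
dL = 172 * 2.855e-05 * 150
dL = 0.7366 cm


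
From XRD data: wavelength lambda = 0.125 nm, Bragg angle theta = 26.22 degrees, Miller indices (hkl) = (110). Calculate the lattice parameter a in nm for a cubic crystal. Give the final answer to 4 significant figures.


d = lambda / (2*sin(theta))
d = 0.125 / (2*sin(26.22 deg))
d = 0.141461 nm
a = d * sqrt(h^2+k^2+l^2) = 0.141461 * sqrt(2)
a = 0.2001 nm


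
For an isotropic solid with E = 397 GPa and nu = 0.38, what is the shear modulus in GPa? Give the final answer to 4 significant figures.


G = E / (2*(1+nu))
G = 397 / (2*(1+0.38))
G = 143.8 GPa


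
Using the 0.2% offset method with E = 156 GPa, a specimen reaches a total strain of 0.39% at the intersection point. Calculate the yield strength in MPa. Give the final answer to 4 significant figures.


Offset strain = 0.002
Elastic strain at yield = total_strain - offset = 3.9e-03 - 0.002 = 1.9e-03
sigma_y = E * elastic_strain = 156000 * 1.9e-03
sigma_y = 296.4 MPa


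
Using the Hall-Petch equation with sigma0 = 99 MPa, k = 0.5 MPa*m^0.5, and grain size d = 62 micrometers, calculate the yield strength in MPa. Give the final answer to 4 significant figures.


sigma_y = sigma0 + k / sqrt(d)
d = 62 um = 6.2e-05 m
sigma_y = 99 + 0.5 / sqrt(6.2e-05)
sigma_y = 162.5 MPa


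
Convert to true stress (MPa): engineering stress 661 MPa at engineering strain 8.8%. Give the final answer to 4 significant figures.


sigma_true = sigma_eng * (1 + epsilon_eng)
sigma_true = 661 * (1 + 0.088)
sigma_true = 719.2 MPa


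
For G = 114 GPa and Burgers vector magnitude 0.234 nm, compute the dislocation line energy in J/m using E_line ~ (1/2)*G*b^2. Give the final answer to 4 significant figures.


E = G*b^2/2
b = 0.234 nm = 2.34e-10 m
G = 114 GPa = 1.14e+11 Pa
E = 0.5 * 1.14e+11 * (2.34e-10)^2
E = 3.121e-09 J/m


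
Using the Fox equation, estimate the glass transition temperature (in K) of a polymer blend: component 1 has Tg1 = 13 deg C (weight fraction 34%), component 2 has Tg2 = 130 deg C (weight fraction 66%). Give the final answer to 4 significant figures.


1/Tg = w1/Tg1 + w2/Tg2 (in Kelvin)
Tg1 = 286.15 K, Tg2 = 403.15 K
1/Tg = 0.34/286.15 + 0.66/403.15
Tg = 353.9 K


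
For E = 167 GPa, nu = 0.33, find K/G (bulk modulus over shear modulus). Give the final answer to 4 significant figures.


G = E / (2*(1+nu))
G = 167 / (2*(1+0.33)) = 62.782 GPa
K = E / (3*(1-2*nu))
K = 167 / (3*(1-2*0.33)) = 163.725 GPa
K/G = 163.725 / 62.782 = 2.608


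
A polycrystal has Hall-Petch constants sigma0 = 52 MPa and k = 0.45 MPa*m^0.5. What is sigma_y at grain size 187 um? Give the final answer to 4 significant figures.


sigma_y = sigma0 + k / sqrt(d)
d = 187 um = 1.87e-04 m
sigma_y = 52 + 0.45 / sqrt(1.87e-04)
sigma_y = 84.91 MPa


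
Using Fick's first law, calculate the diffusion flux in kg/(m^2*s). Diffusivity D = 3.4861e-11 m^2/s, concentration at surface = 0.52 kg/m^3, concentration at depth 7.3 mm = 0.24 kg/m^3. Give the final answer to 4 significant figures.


J = -D * (dC/dx) = D * (C1 - C2) / dx
J = 3.4861e-11 * (0.52 - 0.24) / 7.3e-03
J = 1.337e-09 kg/(m^2*s)


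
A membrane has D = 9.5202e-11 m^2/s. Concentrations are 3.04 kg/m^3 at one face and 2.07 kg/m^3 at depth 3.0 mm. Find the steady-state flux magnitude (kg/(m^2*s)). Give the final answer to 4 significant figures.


J = -D * (dC/dx) = D * (C1 - C2) / dx
J = 9.5202e-11 * (3.04 - 2.07) / 3e-03
J = 3.078e-08 kg/(m^2*s)


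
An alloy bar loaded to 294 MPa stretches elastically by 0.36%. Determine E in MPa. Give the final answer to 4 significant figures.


E = sigma / epsilon
epsilon = 0.36% = 3.6e-03
E = 294 / 3.6e-03
E = 81670 MPa


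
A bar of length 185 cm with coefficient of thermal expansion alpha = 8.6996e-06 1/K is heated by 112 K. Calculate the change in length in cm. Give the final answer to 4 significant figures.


dL = L0 * alpha * dT
dL = 185 * 8.6996e-06 * 112
dL = 0.1803 cm


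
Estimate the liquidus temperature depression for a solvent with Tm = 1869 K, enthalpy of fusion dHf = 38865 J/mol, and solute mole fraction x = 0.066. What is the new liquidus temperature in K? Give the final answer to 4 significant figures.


dT = R*Tm^2*x / dHf
dT = 8.314 * 1869^2 * 0.066 / 38865
dT = 49.319 K
T_new = 1869 - 49.319 = 1820 K


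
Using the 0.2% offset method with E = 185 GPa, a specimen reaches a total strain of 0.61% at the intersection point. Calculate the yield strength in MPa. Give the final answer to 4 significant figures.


Offset strain = 0.002
Elastic strain at yield = total_strain - offset = 6.1e-03 - 0.002 = 4.1e-03
sigma_y = E * elastic_strain = 185000 * 4.1e-03
sigma_y = 758.5 MPa


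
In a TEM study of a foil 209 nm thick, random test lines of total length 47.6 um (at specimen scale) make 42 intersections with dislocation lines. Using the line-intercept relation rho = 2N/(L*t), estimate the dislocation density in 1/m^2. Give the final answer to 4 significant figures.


rho = 2N / (L * t)
L = 47.6 um = 4.76e-05 m, t = 209 nm = 2.09e-07 m
rho = 2 * 42 / (4.76e-05 * 2.09e-07)
rho = 8.444e+12 1/m^2


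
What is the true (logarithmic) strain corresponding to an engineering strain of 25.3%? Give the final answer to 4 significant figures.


epsilon_true = ln(1 + epsilon_eng)
epsilon_true = ln(1 + 0.253)
epsilon_true = 0.2255


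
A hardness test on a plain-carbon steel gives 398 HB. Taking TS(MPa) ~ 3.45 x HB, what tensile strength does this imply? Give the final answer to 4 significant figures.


TS (MPa) = 3.45 * HB
TS = 3.45 * 398
TS = 1373 MPa


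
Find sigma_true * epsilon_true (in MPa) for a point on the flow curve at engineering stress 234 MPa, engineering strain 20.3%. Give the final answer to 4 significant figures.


sigma_true = sigma_eng * (1 + epsilon_eng)
sigma_true = 234 * (1 + 0.203) = 281.502 MPa
epsilon_true = ln(1 + epsilon_eng)
epsilon_true = ln(1 + 0.203) = 0.184818
sigma_true * epsilon_true = 281.502 * 0.184818 = 52.03 MPa


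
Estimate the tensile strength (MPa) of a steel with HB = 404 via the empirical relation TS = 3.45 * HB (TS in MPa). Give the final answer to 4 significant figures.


TS (MPa) = 3.45 * HB
TS = 3.45 * 404
TS = 1394 MPa


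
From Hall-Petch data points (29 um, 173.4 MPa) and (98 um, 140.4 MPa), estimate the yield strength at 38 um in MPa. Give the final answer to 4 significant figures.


sigma_y = sigma0 + k / sqrt(d)
1/sqrt(d1) = 1/sqrt(2.9e-05) = 185.695;  1/sqrt(d2) = 101.015
k = (sigma1 - sigma2) / (1/sqrt(d1) - 1/sqrt(d2)) = (173.4 - 140.4) / (185.695 - 101.015) = 0.389702 MPa*m^0.5
sigma0 = sigma1 - k/sqrt(d1) = 173.4 - 0.389702*185.695 = 101.034 MPa
sigma_y(d3) = 101.034 + 0.389702 / sqrt(3.8e-05) = 164.3 MPa


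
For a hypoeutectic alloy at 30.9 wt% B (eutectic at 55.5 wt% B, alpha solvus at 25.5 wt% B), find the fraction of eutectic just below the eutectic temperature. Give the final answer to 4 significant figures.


f_primary = (C_e - C0) / (C_e - C_alpha_max)
f_primary = (55.5 - 30.9) / (55.5 - 25.5)
f_primary = 0.82
f_eutectic = 1 - 0.82 = 0.18


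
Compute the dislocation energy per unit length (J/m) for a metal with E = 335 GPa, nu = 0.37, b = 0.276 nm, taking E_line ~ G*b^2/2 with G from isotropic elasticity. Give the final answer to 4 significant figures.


Step 1: G = E / (2*(1+nu))
G = 335 / (2*(1+0.37)) = 122.263 GPa = 1.22263e+11 Pa
Step 2: E_line = G*b^2/2
b = 0.276 nm = 2.76e-10 m
E_line = 0.5 * 1.22263e+11 * (2.76e-10)^2 = 4.657e-09 J/m


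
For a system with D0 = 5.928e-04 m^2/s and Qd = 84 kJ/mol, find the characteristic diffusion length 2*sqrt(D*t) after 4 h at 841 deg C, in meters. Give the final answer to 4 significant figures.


Step 1: D = D0 * exp(-Qd/(R*T))
T = 1114.15 K
D = 5.928e-04 * exp(-84e3 / (8.314 * 1114.15)) = 6.83279e-08 m^2/s
Step 2: L = 2*sqrt(D*t)
t = 4 h = 14400 s
L = 2*sqrt(6.83279e-08 * 14400) = 0.06274 m


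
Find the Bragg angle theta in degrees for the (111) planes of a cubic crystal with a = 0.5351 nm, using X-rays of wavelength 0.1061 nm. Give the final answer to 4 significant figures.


d = a / sqrt(h^2+k^2+l^2)
d = 0.5351 / sqrt(3) = 0.30894 nm
lambda = 2*d*sin(theta)  =>  sin(theta) = lambda / (2*d)
sin(theta) = 0.1061 / (2 * 0.30894) = 0.171716
theta = 9.888 deg


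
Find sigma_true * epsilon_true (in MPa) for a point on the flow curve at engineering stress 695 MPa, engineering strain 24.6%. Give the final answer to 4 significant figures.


sigma_true = sigma_eng * (1 + epsilon_eng)
sigma_true = 695 * (1 + 0.246) = 865.97 MPa
epsilon_true = ln(1 + epsilon_eng)
epsilon_true = ln(1 + 0.246) = 0.219938
sigma_true * epsilon_true = 865.97 * 0.219938 = 190.5 MPa


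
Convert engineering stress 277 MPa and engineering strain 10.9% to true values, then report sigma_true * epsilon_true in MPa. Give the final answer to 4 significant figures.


sigma_true = sigma_eng * (1 + epsilon_eng)
sigma_true = 277 * (1 + 0.109) = 307.193 MPa
epsilon_true = ln(1 + epsilon_eng)
epsilon_true = ln(1 + 0.109) = 0.103459
sigma_true * epsilon_true = 307.193 * 0.103459 = 31.78 MPa


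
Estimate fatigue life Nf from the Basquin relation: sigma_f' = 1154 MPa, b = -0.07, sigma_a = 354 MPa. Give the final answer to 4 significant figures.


sigma_a = sigma_f' * (2*Nf)^b
2*Nf = (sigma_a / sigma_f')^(1/b)
2*Nf = (354 / 1154)^(1/-0.07)
2*Nf = 2.14519e+07
Nf = 1.073e+07 cycles


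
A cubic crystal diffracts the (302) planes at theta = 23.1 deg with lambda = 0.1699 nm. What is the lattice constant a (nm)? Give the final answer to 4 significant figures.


d = lambda / (2*sin(theta))
d = 0.1699 / (2*sin(23.1 deg))
d = 0.216523 nm
a = d * sqrt(h^2+k^2+l^2) = 0.216523 * sqrt(13)
a = 0.7807 nm


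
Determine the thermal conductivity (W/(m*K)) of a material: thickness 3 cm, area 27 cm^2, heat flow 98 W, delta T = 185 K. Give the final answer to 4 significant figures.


k = Q*L / (A*dT)
L = 0.03 m, A = 2.7e-03 m^2
k = 98 * 0.03 / (2.7e-03 * 185)
k = 5.886 W/(m*K)


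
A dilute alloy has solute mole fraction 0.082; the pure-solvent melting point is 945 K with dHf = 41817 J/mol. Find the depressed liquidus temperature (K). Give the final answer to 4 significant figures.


dT = R*Tm^2*x / dHf
dT = 8.314 * 945^2 * 0.082 / 41817
dT = 14.5591 K
T_new = 945 - 14.5591 = 930.4 K


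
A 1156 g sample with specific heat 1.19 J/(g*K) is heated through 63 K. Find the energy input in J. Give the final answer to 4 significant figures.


Q = m * cp * dT
Q = 1156 * 1.19 * 63
Q = 86670 J


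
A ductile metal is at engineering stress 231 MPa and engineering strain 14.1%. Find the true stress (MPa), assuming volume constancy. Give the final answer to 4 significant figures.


sigma_true = sigma_eng * (1 + epsilon_eng)
sigma_true = 231 * (1 + 0.141)
sigma_true = 263.6 MPa


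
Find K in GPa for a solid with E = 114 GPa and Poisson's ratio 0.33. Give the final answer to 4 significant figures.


K = E / (3*(1-2*nu))
K = 114 / (3*(1-2*0.33))
K = 111.8 GPa


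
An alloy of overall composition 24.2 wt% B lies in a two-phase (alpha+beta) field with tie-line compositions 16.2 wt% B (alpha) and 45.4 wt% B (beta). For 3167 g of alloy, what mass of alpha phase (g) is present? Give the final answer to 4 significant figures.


f_alpha = (C_beta - C0) / (C_beta - C_alpha)
f_alpha = (45.4 - 24.2) / (45.4 - 16.2) = 0.726027
m_alpha = f_alpha * m_total = 0.726027 * 3167 = 2299 g


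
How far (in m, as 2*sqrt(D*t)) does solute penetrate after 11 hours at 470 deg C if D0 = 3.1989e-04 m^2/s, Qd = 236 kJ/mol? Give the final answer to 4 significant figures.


Step 1: D = D0 * exp(-Qd/(R*T))
T = 743.15 K
D = 3.1989e-04 * exp(-236e3 / (8.314 * 743.15)) = 8.24893e-21 m^2/s
Step 2: L = 2*sqrt(D*t)
t = 11 h = 39600 s
L = 2*sqrt(8.24893e-21 * 39600) = 3.615e-08 m


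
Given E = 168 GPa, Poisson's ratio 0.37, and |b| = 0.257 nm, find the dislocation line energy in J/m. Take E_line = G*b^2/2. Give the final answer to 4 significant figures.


Step 1: G = E / (2*(1+nu))
G = 168 / (2*(1+0.37)) = 61.3139 GPa = 6.13139e+10 Pa
Step 2: E_line = G*b^2/2
b = 0.257 nm = 2.57e-10 m
E_line = 0.5 * 6.13139e+10 * (2.57e-10)^2 = 2.025e-09 J/m


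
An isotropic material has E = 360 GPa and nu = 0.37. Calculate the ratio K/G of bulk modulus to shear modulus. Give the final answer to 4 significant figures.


G = E / (2*(1+nu))
G = 360 / (2*(1+0.37)) = 131.387 GPa
K = E / (3*(1-2*nu))
K = 360 / (3*(1-2*0.37)) = 461.538 GPa
K/G = 461.538 / 131.387 = 3.513


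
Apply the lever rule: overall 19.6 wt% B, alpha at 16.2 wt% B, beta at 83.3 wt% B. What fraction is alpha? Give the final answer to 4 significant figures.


f_alpha = (C_beta - C0) / (C_beta - C_alpha)
f_alpha = (83.3 - 19.6) / (83.3 - 16.2)
f_alpha = 0.9493


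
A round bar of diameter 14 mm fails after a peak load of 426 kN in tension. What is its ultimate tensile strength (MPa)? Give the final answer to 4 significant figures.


A0 = pi*(d/2)^2 = pi*(14/2)^2 = 153.938 mm^2
UTS = F_max / A0 = 426*1000 / 153.938
UTS = 2767 MPa


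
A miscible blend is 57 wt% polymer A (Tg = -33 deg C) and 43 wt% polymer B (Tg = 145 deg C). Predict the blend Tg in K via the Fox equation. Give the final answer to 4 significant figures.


1/Tg = w1/Tg1 + w2/Tg2 (in Kelvin)
Tg1 = 240.15 K, Tg2 = 418.15 K
1/Tg = 0.57/240.15 + 0.43/418.15
Tg = 294 K


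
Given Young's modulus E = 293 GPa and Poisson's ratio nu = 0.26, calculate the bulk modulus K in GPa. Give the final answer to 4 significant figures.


K = E / (3*(1-2*nu))
K = 293 / (3*(1-2*0.26))
K = 203.5 GPa


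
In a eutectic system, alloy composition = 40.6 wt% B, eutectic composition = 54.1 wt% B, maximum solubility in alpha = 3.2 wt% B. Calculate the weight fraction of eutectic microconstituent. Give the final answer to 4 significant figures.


f_primary = (C_e - C0) / (C_e - C_alpha_max)
f_primary = (54.1 - 40.6) / (54.1 - 3.2)
f_primary = 0.265226
f_eutectic = 1 - 0.265226 = 0.7348


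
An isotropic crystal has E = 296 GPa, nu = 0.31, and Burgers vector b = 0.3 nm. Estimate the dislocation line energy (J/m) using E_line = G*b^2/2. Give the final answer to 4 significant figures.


Step 1: G = E / (2*(1+nu))
G = 296 / (2*(1+0.31)) = 112.977 GPa = 1.12977e+11 Pa
Step 2: E_line = G*b^2/2
b = 0.3 nm = 3e-10 m
E_line = 0.5 * 1.12977e+11 * (3e-10)^2 = 5.084e-09 J/m


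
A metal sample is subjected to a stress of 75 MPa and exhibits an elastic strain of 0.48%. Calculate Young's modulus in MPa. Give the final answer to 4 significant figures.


E = sigma / epsilon
epsilon = 0.48% = 4.8e-03
E = 75 / 4.8e-03
E = 15630 MPa


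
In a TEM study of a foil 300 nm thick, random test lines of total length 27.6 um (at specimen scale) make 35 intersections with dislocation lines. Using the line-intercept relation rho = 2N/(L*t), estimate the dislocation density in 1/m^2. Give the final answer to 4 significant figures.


rho = 2N / (L * t)
L = 27.6 um = 2.76e-05 m, t = 300 nm = 3e-07 m
rho = 2 * 35 / (2.76e-05 * 3e-07)
rho = 8.454e+12 1/m^2


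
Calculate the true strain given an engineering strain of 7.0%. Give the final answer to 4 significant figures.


epsilon_true = ln(1 + epsilon_eng)
epsilon_true = ln(1 + 0.07)
epsilon_true = 0.06766


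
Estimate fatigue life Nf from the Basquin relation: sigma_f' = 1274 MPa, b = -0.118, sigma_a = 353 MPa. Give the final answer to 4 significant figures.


sigma_a = sigma_f' * (2*Nf)^b
2*Nf = (sigma_a / sigma_f')^(1/b)
2*Nf = (353 / 1274)^(1/-0.118)
2*Nf = 52927.8
Nf = 26460 cycles


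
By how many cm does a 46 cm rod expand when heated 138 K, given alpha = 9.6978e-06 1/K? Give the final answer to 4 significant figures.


dL = L0 * alpha * dT
dL = 46 * 9.6978e-06 * 138
dL = 0.06156 cm


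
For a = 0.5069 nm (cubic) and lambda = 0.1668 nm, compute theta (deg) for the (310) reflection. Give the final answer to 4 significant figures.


d = a / sqrt(h^2+k^2+l^2)
d = 0.5069 / sqrt(10) = 0.160296 nm
lambda = 2*d*sin(theta)  =>  sin(theta) = lambda / (2*d)
sin(theta) = 0.1668 / (2 * 0.160296) = 0.520288
theta = 31.35 deg


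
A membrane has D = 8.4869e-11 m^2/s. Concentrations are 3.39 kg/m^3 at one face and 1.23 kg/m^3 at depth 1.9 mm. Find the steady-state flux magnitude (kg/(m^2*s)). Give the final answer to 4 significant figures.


J = -D * (dC/dx) = D * (C1 - C2) / dx
J = 8.4869e-11 * (3.39 - 1.23) / 1.9e-03
J = 9.648e-08 kg/(m^2*s)


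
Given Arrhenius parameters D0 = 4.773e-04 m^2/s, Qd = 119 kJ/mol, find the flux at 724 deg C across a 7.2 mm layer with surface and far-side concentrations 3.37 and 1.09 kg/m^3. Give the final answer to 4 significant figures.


Step 1: D = D0 * exp(-Qd/(R*T))
T = 724 + 273.15 = 997.15 K
D = 4.773e-04 * exp(-119e3 / (8.314 * 997.15)) = 2.78534e-10 m^2/s
Step 2: J = D * (C1 - C2) / dx
J = 2.78534e-10 * (3.37 - 1.09) / 7.2e-03
J = 8.82e-08 kg/(m^2*s)


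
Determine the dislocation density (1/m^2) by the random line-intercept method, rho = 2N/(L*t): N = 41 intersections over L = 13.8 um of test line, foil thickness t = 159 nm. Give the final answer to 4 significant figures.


rho = 2N / (L * t)
L = 13.8 um = 1.38e-05 m, t = 159 nm = 1.59e-07 m
rho = 2 * 41 / (1.38e-05 * 1.59e-07)
rho = 3.737e+13 1/m^2


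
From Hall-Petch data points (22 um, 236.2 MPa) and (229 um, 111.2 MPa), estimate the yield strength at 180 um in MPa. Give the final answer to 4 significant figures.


sigma_y = sigma0 + k / sqrt(d)
1/sqrt(d1) = 1/sqrt(2.2e-05) = 213.201;  1/sqrt(d2) = 66.0819
k = (sigma1 - sigma2) / (1/sqrt(d1) - 1/sqrt(d2)) = (236.2 - 111.2) / (213.201 - 66.0819) = 0.849653 MPa*m^0.5
sigma0 = sigma1 - k/sqrt(d1) = 236.2 - 0.849653*213.201 = 55.0533 MPa
sigma_y(d3) = 55.0533 + 0.849653 / sqrt(1.8e-04) = 118.4 MPa


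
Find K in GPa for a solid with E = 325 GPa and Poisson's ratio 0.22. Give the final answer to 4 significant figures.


K = E / (3*(1-2*nu))
K = 325 / (3*(1-2*0.22))
K = 193.5 GPa


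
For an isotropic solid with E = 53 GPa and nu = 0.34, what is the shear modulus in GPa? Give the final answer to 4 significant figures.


G = E / (2*(1+nu))
G = 53 / (2*(1+0.34))
G = 19.78 GPa


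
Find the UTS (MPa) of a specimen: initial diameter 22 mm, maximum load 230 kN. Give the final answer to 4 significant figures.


A0 = pi*(d/2)^2 = pi*(22/2)^2 = 380.133 mm^2
UTS = F_max / A0 = 230*1000 / 380.133
UTS = 605.1 MPa


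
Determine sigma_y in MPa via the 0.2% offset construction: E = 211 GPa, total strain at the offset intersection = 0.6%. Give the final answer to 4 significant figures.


Offset strain = 0.002
Elastic strain at yield = total_strain - offset = 6e-03 - 0.002 = 4e-03
sigma_y = E * elastic_strain = 211000 * 4e-03
sigma_y = 844 MPa


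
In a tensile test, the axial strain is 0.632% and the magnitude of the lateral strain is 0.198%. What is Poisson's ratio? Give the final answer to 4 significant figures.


nu = -epsilon_lat / epsilon_axial
Lateral strain is contraction (negative), so using magnitudes:
nu = 0.198 / 0.632
nu = 0.3133


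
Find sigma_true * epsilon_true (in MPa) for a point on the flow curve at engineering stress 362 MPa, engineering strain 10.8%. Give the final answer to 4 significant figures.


sigma_true = sigma_eng * (1 + epsilon_eng)
sigma_true = 362 * (1 + 0.108) = 401.096 MPa
epsilon_true = ln(1 + epsilon_eng)
epsilon_true = ln(1 + 0.108) = 0.102557
sigma_true * epsilon_true = 401.096 * 0.102557 = 41.14 MPa


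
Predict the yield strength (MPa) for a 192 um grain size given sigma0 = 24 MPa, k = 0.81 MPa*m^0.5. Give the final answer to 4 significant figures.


sigma_y = sigma0 + k / sqrt(d)
d = 192 um = 1.92e-04 m
sigma_y = 24 + 0.81 / sqrt(1.92e-04)
sigma_y = 82.46 MPa


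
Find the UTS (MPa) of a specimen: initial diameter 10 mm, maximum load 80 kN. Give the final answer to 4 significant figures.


A0 = pi*(d/2)^2 = pi*(10/2)^2 = 78.5398 mm^2
UTS = F_max / A0 = 80*1000 / 78.5398
UTS = 1019 MPa


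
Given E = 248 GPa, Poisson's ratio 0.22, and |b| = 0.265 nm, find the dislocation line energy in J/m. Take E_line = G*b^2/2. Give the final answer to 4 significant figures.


Step 1: G = E / (2*(1+nu))
G = 248 / (2*(1+0.22)) = 101.639 GPa = 1.01639e+11 Pa
Step 2: E_line = G*b^2/2
b = 0.265 nm = 2.65e-10 m
E_line = 0.5 * 1.01639e+11 * (2.65e-10)^2 = 3.569e-09 J/m


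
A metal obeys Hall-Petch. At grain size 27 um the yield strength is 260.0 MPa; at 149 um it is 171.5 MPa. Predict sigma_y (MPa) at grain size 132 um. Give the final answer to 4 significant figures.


sigma_y = sigma0 + k / sqrt(d)
1/sqrt(d1) = 1/sqrt(2.7e-05) = 192.45;  1/sqrt(d2) = 81.9232
k = (sigma1 - sigma2) / (1/sqrt(d1) - 1/sqrt(d2)) = (260.0 - 171.5) / (192.45 - 81.9232) = 0.80071 MPa*m^0.5
sigma0 = sigma1 - k/sqrt(d1) = 260.0 - 0.80071*192.45 = 105.903 MPa
sigma_y(d3) = 105.903 + 0.80071 / sqrt(1.32e-04) = 175.6 MPa


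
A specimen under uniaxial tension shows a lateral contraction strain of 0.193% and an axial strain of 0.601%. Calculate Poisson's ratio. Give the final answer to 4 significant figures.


nu = -epsilon_lat / epsilon_axial
Lateral strain is contraction (negative), so using magnitudes:
nu = 0.193 / 0.601
nu = 0.3211


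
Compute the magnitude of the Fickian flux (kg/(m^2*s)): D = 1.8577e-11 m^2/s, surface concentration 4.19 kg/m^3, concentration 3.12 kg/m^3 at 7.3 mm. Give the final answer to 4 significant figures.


J = -D * (dC/dx) = D * (C1 - C2) / dx
J = 1.8577e-11 * (4.19 - 3.12) / 7.3e-03
J = 2.723e-09 kg/(m^2*s)


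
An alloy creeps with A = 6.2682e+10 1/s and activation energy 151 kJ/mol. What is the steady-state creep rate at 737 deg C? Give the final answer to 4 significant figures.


rate = A * exp(-Q / (R*T))
T = 737 + 273.15 = 1010.15 K
rate = 6.2682e+10 * exp(-151e3 / (8.314 * 1010.15))
rate = 974.3 1/s


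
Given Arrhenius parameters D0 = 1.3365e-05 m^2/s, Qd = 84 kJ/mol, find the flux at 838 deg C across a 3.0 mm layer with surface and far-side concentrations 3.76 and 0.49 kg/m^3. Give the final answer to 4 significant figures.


Step 1: D = D0 * exp(-Qd/(R*T))
T = 838 + 273.15 = 1111.15 K
D = 1.3365e-05 * exp(-84e3 / (8.314 * 1111.15)) = 1.50323e-09 m^2/s
Step 2: J = D * (C1 - C2) / dx
J = 1.50323e-09 * (3.76 - 0.49) / 3e-03
J = 1.639e-06 kg/(m^2*s)


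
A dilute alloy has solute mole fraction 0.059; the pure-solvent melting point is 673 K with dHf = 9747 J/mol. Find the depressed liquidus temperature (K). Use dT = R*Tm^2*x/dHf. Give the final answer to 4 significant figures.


dT = R*Tm^2*x / dHf
dT = 8.314 * 673^2 * 0.059 / 9747
dT = 22.794 K
T_new = 673 - 22.794 = 650.2 K


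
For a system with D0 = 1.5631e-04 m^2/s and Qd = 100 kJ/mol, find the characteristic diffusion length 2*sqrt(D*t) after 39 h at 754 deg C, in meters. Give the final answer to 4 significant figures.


Step 1: D = D0 * exp(-Qd/(R*T))
T = 1027.15 K
D = 1.5631e-04 * exp(-100e3 / (8.314 * 1027.15)) = 1.28353e-09 m^2/s
Step 2: L = 2*sqrt(D*t)
t = 39 h = 140400 s
L = 2*sqrt(1.28353e-09 * 140400) = 0.02685 m


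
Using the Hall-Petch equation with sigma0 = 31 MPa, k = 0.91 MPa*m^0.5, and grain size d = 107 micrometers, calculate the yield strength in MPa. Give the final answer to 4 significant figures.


sigma_y = sigma0 + k / sqrt(d)
d = 107 um = 1.07e-04 m
sigma_y = 31 + 0.91 / sqrt(1.07e-04)
sigma_y = 119 MPa


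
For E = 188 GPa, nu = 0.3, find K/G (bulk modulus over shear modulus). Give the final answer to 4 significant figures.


G = E / (2*(1+nu))
G = 188 / (2*(1+0.3)) = 72.3077 GPa
K = E / (3*(1-2*nu))
K = 188 / (3*(1-2*0.3)) = 156.667 GPa
K/G = 156.667 / 72.3077 = 2.167


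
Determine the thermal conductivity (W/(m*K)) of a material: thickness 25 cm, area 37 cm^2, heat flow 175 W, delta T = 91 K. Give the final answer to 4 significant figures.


k = Q*L / (A*dT)
L = 0.25 m, A = 3.7e-03 m^2
k = 175 * 0.25 / (3.7e-03 * 91)
k = 129.9 W/(m*K)


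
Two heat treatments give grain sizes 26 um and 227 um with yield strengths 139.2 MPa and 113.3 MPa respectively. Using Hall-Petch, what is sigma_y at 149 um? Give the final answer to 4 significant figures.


sigma_y = sigma0 + k / sqrt(d)
1/sqrt(d1) = 1/sqrt(2.6e-05) = 196.116;  1/sqrt(d2) = 66.3723
k = (sigma1 - sigma2) / (1/sqrt(d1) - 1/sqrt(d2)) = (139.2 - 113.3) / (196.116 - 66.3723) = 0.199624 MPa*m^0.5
sigma0 = sigma1 - k/sqrt(d1) = 139.2 - 0.199624*196.116 = 100.05 MPa
sigma_y(d3) = 100.05 + 0.199624 / sqrt(1.49e-04) = 116.4 MPa


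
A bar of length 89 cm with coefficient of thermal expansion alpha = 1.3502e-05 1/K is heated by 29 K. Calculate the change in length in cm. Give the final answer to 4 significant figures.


dL = L0 * alpha * dT
dL = 89 * 1.3502e-05 * 29
dL = 0.03485 cm


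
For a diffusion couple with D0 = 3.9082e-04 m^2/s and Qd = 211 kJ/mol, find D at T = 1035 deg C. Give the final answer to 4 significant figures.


D = D0 * exp(-Qd / (R*T))
T = 1308.15 K
D = 3.9082e-04 * exp(-211e3 / (8.314 * 1308.15))
D = 1.467e-12 m^2/s


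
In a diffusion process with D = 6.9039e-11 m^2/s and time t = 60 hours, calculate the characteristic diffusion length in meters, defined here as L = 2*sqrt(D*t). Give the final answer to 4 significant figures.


t = 60 hr = 216000 s
Diffusion length = 2*sqrt(D*t)
= 2*sqrt(6.9039e-11 * 216000)
= 7.723e-03 m


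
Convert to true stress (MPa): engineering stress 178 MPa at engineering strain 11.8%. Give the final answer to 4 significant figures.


sigma_true = sigma_eng * (1 + epsilon_eng)
sigma_true = 178 * (1 + 0.118)
sigma_true = 199 MPa


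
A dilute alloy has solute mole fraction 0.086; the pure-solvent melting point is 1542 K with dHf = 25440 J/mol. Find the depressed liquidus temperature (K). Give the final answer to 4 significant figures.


dT = R*Tm^2*x / dHf
dT = 8.314 * 1542^2 * 0.086 / 25440
dT = 66.8283 K
T_new = 1542 - 66.8283 = 1475 K


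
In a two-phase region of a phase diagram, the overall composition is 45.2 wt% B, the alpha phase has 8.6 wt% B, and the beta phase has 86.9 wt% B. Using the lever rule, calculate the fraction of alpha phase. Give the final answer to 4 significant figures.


f_alpha = (C_beta - C0) / (C_beta - C_alpha)
f_alpha = (86.9 - 45.2) / (86.9 - 8.6)
f_alpha = 0.5326


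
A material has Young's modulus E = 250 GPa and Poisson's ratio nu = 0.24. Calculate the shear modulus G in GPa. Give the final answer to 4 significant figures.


G = E / (2*(1+nu))
G = 250 / (2*(1+0.24))
G = 100.8 GPa


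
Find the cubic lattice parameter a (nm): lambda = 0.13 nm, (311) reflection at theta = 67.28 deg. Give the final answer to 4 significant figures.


d = lambda / (2*sin(theta))
d = 0.13 / (2*sin(67.28 deg))
d = 0.0704681 nm
a = d * sqrt(h^2+k^2+l^2) = 0.0704681 * sqrt(11)
a = 0.2337 nm


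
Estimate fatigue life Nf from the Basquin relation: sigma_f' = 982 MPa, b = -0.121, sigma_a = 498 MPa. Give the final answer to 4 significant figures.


sigma_a = sigma_f' * (2*Nf)^b
2*Nf = (sigma_a / sigma_f')^(1/b)
2*Nf = (498 / 982)^(1/-0.121)
2*Nf = 273.554
Nf = 136.8 cycles


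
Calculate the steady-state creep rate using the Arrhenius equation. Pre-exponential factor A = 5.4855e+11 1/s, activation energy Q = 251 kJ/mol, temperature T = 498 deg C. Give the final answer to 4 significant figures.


rate = A * exp(-Q / (R*T))
T = 498 + 273.15 = 771.15 K
rate = 5.4855e+11 * exp(-251e3 / (8.314 * 771.15))
rate = 5.456e-06 1/s


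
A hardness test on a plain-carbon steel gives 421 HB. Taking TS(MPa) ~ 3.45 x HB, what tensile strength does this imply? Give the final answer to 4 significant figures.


TS (MPa) = 3.45 * HB
TS = 3.45 * 421
TS = 1452 MPa


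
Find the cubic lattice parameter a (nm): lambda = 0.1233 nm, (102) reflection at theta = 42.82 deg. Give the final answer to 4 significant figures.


d = lambda / (2*sin(theta))
d = 0.1233 / (2*sin(42.82 deg))
d = 0.0907021 nm
a = d * sqrt(h^2+k^2+l^2) = 0.0907021 * sqrt(5)
a = 0.2028 nm


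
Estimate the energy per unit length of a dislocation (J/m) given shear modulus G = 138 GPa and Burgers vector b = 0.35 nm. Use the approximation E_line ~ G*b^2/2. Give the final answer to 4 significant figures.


E = G*b^2/2
b = 0.35 nm = 3.5e-10 m
G = 138 GPa = 1.38e+11 Pa
E = 0.5 * 1.38e+11 * (3.5e-10)^2
E = 8.453e-09 J/m


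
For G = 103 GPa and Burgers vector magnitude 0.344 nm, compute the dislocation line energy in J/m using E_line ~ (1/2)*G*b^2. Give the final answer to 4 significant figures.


E = G*b^2/2
b = 0.344 nm = 3.44e-10 m
G = 103 GPa = 1.03e+11 Pa
E = 0.5 * 1.03e+11 * (3.44e-10)^2
E = 6.094e-09 J/m


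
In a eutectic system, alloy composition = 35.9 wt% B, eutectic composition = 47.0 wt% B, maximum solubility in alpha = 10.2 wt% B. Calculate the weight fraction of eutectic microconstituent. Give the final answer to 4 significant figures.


f_primary = (C_e - C0) / (C_e - C_alpha_max)
f_primary = (47.0 - 35.9) / (47.0 - 10.2)
f_primary = 0.30163
f_eutectic = 1 - 0.30163 = 0.6984


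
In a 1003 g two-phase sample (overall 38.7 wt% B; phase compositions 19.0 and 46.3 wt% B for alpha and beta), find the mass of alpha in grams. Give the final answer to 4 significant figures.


f_alpha = (C_beta - C0) / (C_beta - C_alpha)
f_alpha = (46.3 - 38.7) / (46.3 - 19.0) = 0.278388
m_alpha = f_alpha * m_total = 0.278388 * 1003 = 279.2 g


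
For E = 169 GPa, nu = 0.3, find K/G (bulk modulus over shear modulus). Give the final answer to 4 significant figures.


G = E / (2*(1+nu))
G = 169 / (2*(1+0.3)) = 65 GPa
K = E / (3*(1-2*nu))
K = 169 / (3*(1-2*0.3)) = 140.833 GPa
K/G = 140.833 / 65 = 2.167


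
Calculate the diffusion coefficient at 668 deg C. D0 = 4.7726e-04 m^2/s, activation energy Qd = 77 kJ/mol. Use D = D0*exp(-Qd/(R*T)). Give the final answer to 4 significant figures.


D = D0 * exp(-Qd / (R*T))
T = 941.15 K
D = 4.7726e-04 * exp(-77e3 / (8.314 * 941.15))
D = 2.541e-08 m^2/s


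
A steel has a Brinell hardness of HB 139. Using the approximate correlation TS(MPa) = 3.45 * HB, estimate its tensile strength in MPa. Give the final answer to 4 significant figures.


TS (MPa) = 3.45 * HB
TS = 3.45 * 139
TS = 479.6 MPa


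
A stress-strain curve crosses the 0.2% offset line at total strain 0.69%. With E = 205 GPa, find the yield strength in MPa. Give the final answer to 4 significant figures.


Offset strain = 0.002
Elastic strain at yield = total_strain - offset = 6.9e-03 - 0.002 = 4.9e-03
sigma_y = E * elastic_strain = 205000 * 4.9e-03
sigma_y = 1005 MPa


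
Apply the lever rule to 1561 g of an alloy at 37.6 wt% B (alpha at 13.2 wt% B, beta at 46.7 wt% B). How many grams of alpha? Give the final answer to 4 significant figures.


f_alpha = (C_beta - C0) / (C_beta - C_alpha)
f_alpha = (46.7 - 37.6) / (46.7 - 13.2) = 0.271642
m_alpha = f_alpha * m_total = 0.271642 * 1561 = 424 g


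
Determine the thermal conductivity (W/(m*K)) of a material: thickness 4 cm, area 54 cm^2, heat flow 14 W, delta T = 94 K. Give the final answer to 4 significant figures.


k = Q*L / (A*dT)
L = 0.04 m, A = 5.4e-03 m^2
k = 14 * 0.04 / (5.4e-03 * 94)
k = 1.103 W/(m*K)


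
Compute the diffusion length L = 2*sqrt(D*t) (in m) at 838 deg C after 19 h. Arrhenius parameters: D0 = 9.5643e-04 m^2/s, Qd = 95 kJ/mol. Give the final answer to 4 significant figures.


Step 1: D = D0 * exp(-Qd/(R*T))
T = 1111.15 K
D = 9.5643e-04 * exp(-95e3 / (8.314 * 1111.15)) = 3.27029e-08 m^2/s
Step 2: L = 2*sqrt(D*t)
t = 19 h = 68400 s
L = 2*sqrt(3.27029e-08 * 68400) = 0.09459 m


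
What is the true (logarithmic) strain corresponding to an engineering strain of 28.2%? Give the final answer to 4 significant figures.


epsilon_true = ln(1 + epsilon_eng)
epsilon_true = ln(1 + 0.282)
epsilon_true = 0.2484


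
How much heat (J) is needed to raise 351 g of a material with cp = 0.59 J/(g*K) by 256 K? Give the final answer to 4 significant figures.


Q = m * cp * dT
Q = 351 * 0.59 * 256
Q = 53020 J


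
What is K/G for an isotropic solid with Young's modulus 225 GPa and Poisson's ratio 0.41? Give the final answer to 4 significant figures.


G = E / (2*(1+nu))
G = 225 / (2*(1+0.41)) = 79.7872 GPa
K = E / (3*(1-2*nu))
K = 225 / (3*(1-2*0.41)) = 416.667 GPa
K/G = 416.667 / 79.7872 = 5.222


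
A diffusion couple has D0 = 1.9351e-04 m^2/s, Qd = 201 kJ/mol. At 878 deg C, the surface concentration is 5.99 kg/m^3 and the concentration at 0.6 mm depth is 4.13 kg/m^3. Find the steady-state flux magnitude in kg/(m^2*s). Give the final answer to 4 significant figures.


Step 1: D = D0 * exp(-Qd/(R*T))
T = 878 + 273.15 = 1151.15 K
D = 1.9351e-04 * exp(-201e3 / (8.314 * 1151.15)) = 1.46483e-13 m^2/s
Step 2: J = D * (C1 - C2) / dx
J = 1.46483e-13 * (5.99 - 4.13) / 6e-04
J = 4.541e-10 kg/(m^2*s)


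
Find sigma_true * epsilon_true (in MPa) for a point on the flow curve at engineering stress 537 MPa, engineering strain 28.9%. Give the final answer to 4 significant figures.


sigma_true = sigma_eng * (1 + epsilon_eng)
sigma_true = 537 * (1 + 0.289) = 692.193 MPa
epsilon_true = ln(1 + epsilon_eng)
epsilon_true = ln(1 + 0.289) = 0.253867
sigma_true * epsilon_true = 692.193 * 0.253867 = 175.7 MPa


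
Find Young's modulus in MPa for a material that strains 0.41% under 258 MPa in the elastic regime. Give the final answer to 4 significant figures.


E = sigma / epsilon
epsilon = 0.41% = 4.1e-03
E = 258 / 4.1e-03
E = 62930 MPa


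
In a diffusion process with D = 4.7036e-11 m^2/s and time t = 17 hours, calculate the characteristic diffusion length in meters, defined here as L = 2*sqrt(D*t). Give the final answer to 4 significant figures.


t = 17 hr = 61200 s
Diffusion length = 2*sqrt(D*t)
= 2*sqrt(4.7036e-11 * 61200)
= 3.393e-03 m


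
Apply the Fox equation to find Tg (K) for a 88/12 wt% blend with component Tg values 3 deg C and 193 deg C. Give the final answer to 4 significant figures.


1/Tg = w1/Tg1 + w2/Tg2 (in Kelvin)
Tg1 = 276.15 K, Tg2 = 466.15 K
1/Tg = 0.88/276.15 + 0.12/466.15
Tg = 290.4 K


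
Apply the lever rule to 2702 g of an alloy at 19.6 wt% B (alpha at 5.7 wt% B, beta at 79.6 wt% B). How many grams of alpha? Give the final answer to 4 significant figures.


f_alpha = (C_beta - C0) / (C_beta - C_alpha)
f_alpha = (79.6 - 19.6) / (79.6 - 5.7) = 0.811908
m_alpha = f_alpha * m_total = 0.811908 * 2702 = 2194 g


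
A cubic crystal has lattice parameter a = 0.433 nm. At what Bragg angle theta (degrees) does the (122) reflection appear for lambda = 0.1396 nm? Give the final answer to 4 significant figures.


d = a / sqrt(h^2+k^2+l^2)
d = 0.433 / sqrt(9) = 0.144333 nm
lambda = 2*d*sin(theta)  =>  sin(theta) = lambda / (2*d)
sin(theta) = 0.1396 / (2 * 0.144333) = 0.483603
theta = 28.92 deg
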